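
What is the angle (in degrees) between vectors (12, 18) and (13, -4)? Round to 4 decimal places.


dot = 12*13 + 18*-4 = 84
|u| = 21.6333, |v| = 13.6015
cos(angle) = 0.2855
angle = 73.4127 degrees

73.4127 degrees


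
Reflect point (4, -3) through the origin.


Reflection through origin: (x, y) -> (-x, -y)
(4, -3) -> (-4, 3)

(-4, 3)


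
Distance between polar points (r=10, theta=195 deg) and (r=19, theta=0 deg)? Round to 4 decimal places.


d = sqrt(r1^2 + r2^2 - 2*r1*r2*cos(t2-t1))
d = sqrt(10^2 + 19^2 - 2*10*19*cos(0-195)) = 28.7759

28.7759


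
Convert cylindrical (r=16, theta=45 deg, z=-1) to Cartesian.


x = 16 * cos(45) = 11.3137
y = 16 * sin(45) = 11.3137
z = -1

(11.3137, 11.3137, -1)


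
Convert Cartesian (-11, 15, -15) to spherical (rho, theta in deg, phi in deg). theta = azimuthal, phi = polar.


rho = sqrt((-11)^2 + 15^2 + (-15)^2) = 23.8956
theta = atan2(15, -11) = 126.2538 deg
phi = acos(-15/23.8956) = 128.8829 deg

rho = 23.8956, theta = 126.2538 deg, phi = 128.8829 deg


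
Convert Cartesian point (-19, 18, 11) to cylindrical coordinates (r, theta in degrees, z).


r = sqrt((-19)^2 + 18^2) = 26.1725
theta = atan2(18, -19) = 136.5482 deg
z = 11

r = 26.1725, theta = 136.5482 deg, z = 11


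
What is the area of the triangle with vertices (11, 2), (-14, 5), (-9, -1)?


Area = |x1(y2-y3) + x2(y3-y1) + x3(y1-y2)| / 2
= |11*(5--1) + -14*(-1-2) + -9*(2-5)| / 2
= 67.5

67.5


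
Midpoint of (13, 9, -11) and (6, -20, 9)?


Midpoint = ((13+6)/2, (9+-20)/2, (-11+9)/2) = (9.5, -5.5, -1)

(9.5, -5.5, -1)


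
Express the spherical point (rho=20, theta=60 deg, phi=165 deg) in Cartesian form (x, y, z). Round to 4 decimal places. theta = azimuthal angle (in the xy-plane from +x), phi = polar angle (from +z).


x = 20 * sin(165) * cos(60) = 2.5882
y = 20 * sin(165) * sin(60) = 4.4829
z = 20 * cos(165) = -19.3185

(2.5882, 4.4829, -19.3185)


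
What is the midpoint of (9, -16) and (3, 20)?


Midpoint = ((9+3)/2, (-16+20)/2) = (6, 2)

(6, 2)


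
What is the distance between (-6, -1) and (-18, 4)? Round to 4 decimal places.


d = sqrt((-18--6)^2 + (4--1)^2) = 13

13


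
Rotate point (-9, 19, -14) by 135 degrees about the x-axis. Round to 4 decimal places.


x' = -9
y' = 19*cos(135) - -14*sin(135) = -3.5355
z' = 19*sin(135) + -14*cos(135) = 23.3345

(-9, -3.5355, 23.3345)


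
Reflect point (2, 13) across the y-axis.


Reflection across y-axis: (x, y) -> (-x, y)
(2, 13) -> (-2, 13)

(-2, 13)


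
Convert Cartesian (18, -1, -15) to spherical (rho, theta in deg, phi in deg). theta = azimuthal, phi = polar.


rho = sqrt(18^2 + (-1)^2 + (-15)^2) = 23.4521
theta = atan2(-1, 18) = 356.8202 deg
phi = acos(-15/23.4521) = 129.7622 deg

rho = 23.4521, theta = 356.8202 deg, phi = 129.7622 deg


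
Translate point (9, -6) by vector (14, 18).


Translation: (x+dx, y+dy) = (9+14, -6+18) = (23, 12)

(23, 12)


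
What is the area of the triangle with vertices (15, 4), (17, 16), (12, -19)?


Area = |x1(y2-y3) + x2(y3-y1) + x3(y1-y2)| / 2
= |15*(16--19) + 17*(-19-4) + 12*(4-16)| / 2
= 5

5


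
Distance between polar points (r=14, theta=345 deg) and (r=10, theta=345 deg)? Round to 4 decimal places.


d = sqrt(r1^2 + r2^2 - 2*r1*r2*cos(t2-t1))
d = sqrt(14^2 + 10^2 - 2*14*10*cos(345-345)) = 4

4


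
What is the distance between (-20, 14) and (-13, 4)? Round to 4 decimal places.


d = sqrt((-13--20)^2 + (4-14)^2) = 12.2066

12.2066


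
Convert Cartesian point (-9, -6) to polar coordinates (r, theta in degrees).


r = sqrt((-9)^2 + (-6)^2) = 10.8167
theta = atan2(-6, -9) = 213.6901 degrees

r = 10.8167, theta = 213.6901 degrees


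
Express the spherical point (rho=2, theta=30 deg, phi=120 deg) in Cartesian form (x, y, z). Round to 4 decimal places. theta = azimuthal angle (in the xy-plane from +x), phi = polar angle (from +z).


x = 2 * sin(120) * cos(30) = 1.5
y = 2 * sin(120) * sin(30) = 0.866
z = 2 * cos(120) = -1

(1.5, 0.866, -1)


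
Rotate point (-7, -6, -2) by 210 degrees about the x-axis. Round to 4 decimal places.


x' = -7
y' = -6*cos(210) - -2*sin(210) = 4.1962
z' = -6*sin(210) + -2*cos(210) = 4.7321

(-7, 4.1962, 4.7321)


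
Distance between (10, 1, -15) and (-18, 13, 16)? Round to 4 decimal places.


d = sqrt((-18-10)^2 + (13-1)^2 + (16--15)^2) = 43.4626

43.4626


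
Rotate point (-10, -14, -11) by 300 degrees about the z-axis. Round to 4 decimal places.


x' = -10*cos(300) - -14*sin(300) = -17.1244
y' = -10*sin(300) + -14*cos(300) = 1.6603
z' = -11

(-17.1244, 1.6603, -11)


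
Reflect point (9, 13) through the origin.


Reflection through origin: (x, y) -> (-x, -y)
(9, 13) -> (-9, -13)

(-9, -13)


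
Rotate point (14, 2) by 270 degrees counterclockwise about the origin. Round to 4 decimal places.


x' = 14*cos(270) - 2*sin(270) = 2
y' = 14*sin(270) + 2*cos(270) = -14

(2, -14)


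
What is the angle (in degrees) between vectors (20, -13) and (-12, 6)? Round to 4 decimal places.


dot = 20*-12 + -13*6 = -318
|u| = 23.8537, |v| = 13.4164
cos(angle) = -0.9937
angle = 173.5412 degrees

173.5412 degrees


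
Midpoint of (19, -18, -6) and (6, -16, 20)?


Midpoint = ((19+6)/2, (-18+-16)/2, (-6+20)/2) = (12.5, -17, 7)

(12.5, -17, 7)


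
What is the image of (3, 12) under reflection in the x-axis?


Reflection across x-axis: (x, y) -> (x, -y)
(3, 12) -> (3, -12)

(3, -12)


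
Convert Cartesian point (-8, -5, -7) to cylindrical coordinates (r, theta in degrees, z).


r = sqrt((-8)^2 + (-5)^2) = 9.434
theta = atan2(-5, -8) = 212.0054 deg
z = -7

r = 9.434, theta = 212.0054 deg, z = -7


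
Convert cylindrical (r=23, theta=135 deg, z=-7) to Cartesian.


x = 23 * cos(135) = -16.2635
y = 23 * sin(135) = 16.2635
z = -7

(-16.2635, 16.2635, -7)


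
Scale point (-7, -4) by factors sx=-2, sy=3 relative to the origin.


Scaling: (x*sx, y*sy) = (-7*-2, -4*3) = (14, -12)

(14, -12)


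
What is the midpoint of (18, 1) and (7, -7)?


Midpoint = ((18+7)/2, (1+-7)/2) = (12.5, -3)

(12.5, -3)


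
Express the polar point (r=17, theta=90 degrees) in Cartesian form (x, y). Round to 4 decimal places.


x = 17 * cos(90) = 0
y = 17 * sin(90) = 17

(0, 17)


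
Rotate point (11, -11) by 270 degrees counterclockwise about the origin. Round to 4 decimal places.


x' = 11*cos(270) - -11*sin(270) = -11
y' = 11*sin(270) + -11*cos(270) = -11

(-11, -11)


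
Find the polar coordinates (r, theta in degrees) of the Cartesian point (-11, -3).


r = sqrt((-11)^2 + (-3)^2) = 11.4018
theta = atan2(-3, -11) = 195.2551 degrees

r = 11.4018, theta = 195.2551 degrees


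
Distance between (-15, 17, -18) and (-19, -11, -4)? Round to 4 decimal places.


d = sqrt((-19--15)^2 + (-11-17)^2 + (-4--18)^2) = 31.5595

31.5595


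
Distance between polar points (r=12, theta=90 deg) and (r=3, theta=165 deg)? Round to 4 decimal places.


d = sqrt(r1^2 + r2^2 - 2*r1*r2*cos(t2-t1))
d = sqrt(12^2 + 3^2 - 2*12*3*cos(165-90)) = 11.5916

11.5916


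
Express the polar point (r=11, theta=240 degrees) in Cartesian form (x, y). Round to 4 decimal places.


x = 11 * cos(240) = -5.5
y = 11 * sin(240) = -9.5263

(-5.5, -9.5263)


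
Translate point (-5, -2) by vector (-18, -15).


Translation: (x+dx, y+dy) = (-5+-18, -2+-15) = (-23, -17)

(-23, -17)


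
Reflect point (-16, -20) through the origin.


Reflection through origin: (x, y) -> (-x, -y)
(-16, -20) -> (16, 20)

(16, 20)


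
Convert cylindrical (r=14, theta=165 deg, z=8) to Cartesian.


x = 14 * cos(165) = -13.523
y = 14 * sin(165) = 3.6235
z = 8

(-13.523, 3.6235, 8)


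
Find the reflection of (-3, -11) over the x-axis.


Reflection across x-axis: (x, y) -> (x, -y)
(-3, -11) -> (-3, 11)

(-3, 11)


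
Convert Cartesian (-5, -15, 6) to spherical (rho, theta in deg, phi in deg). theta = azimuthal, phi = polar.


rho = sqrt((-5)^2 + (-15)^2 + 6^2) = 16.9115
theta = atan2(-15, -5) = 251.5651 deg
phi = acos(6/16.9115) = 69.2196 deg

rho = 16.9115, theta = 251.5651 deg, phi = 69.2196 deg


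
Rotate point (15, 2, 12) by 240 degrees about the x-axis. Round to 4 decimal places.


x' = 15
y' = 2*cos(240) - 12*sin(240) = 9.3923
z' = 2*sin(240) + 12*cos(240) = -7.7321

(15, 9.3923, -7.7321)


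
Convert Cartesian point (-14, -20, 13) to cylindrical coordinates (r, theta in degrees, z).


r = sqrt((-14)^2 + (-20)^2) = 24.4131
theta = atan2(-20, -14) = 235.008 deg
z = 13

r = 24.4131, theta = 235.008 deg, z = 13


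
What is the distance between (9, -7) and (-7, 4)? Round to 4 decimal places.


d = sqrt((-7-9)^2 + (4--7)^2) = 19.4165

19.4165


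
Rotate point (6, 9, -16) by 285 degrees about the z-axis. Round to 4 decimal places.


x' = 6*cos(285) - 9*sin(285) = 10.2462
y' = 6*sin(285) + 9*cos(285) = -3.4662
z' = -16

(10.2462, -3.4662, -16)


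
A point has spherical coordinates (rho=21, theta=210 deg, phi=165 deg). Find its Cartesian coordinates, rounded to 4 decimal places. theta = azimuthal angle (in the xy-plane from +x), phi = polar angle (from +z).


x = 21 * sin(165) * cos(210) = -4.707
y = 21 * sin(165) * sin(210) = -2.7176
z = 21 * cos(165) = -20.2844

(-4.707, -2.7176, -20.2844)


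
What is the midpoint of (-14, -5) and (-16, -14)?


Midpoint = ((-14+-16)/2, (-5+-14)/2) = (-15, -9.5)

(-15, -9.5)


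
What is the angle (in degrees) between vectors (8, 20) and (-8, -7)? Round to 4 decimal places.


dot = 8*-8 + 20*-7 = -204
|u| = 21.5407, |v| = 10.6301
cos(angle) = -0.8909
angle = 152.9873 degrees

152.9873 degrees


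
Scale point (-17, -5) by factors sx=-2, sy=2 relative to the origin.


Scaling: (x*sx, y*sy) = (-17*-2, -5*2) = (34, -10)

(34, -10)


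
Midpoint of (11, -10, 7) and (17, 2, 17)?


Midpoint = ((11+17)/2, (-10+2)/2, (7+17)/2) = (14, -4, 12)

(14, -4, 12)


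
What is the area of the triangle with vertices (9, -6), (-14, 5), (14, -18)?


Area = |x1(y2-y3) + x2(y3-y1) + x3(y1-y2)| / 2
= |9*(5--18) + -14*(-18--6) + 14*(-6-5)| / 2
= 110.5

110.5


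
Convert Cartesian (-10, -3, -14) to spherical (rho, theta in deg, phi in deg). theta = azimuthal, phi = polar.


rho = sqrt((-10)^2 + (-3)^2 + (-14)^2) = 17.4642
theta = atan2(-3, -10) = 196.6992 deg
phi = acos(-14/17.4642) = 143.2868 deg

rho = 17.4642, theta = 196.6992 deg, phi = 143.2868 deg


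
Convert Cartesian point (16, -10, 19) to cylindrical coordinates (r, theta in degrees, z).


r = sqrt(16^2 + (-10)^2) = 18.868
theta = atan2(-10, 16) = 327.9946 deg
z = 19

r = 18.868, theta = 327.9946 deg, z = 19


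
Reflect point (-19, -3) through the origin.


Reflection through origin: (x, y) -> (-x, -y)
(-19, -3) -> (19, 3)

(19, 3)


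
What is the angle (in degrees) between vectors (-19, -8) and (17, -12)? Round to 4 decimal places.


dot = -19*17 + -8*-12 = -227
|u| = 20.6155, |v| = 20.8087
cos(angle) = -0.5292
angle = 121.9488 degrees

121.9488 degrees


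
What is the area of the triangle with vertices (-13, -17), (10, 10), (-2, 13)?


Area = |x1(y2-y3) + x2(y3-y1) + x3(y1-y2)| / 2
= |-13*(10-13) + 10*(13--17) + -2*(-17-10)| / 2
= 196.5

196.5


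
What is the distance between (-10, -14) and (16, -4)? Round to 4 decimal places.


d = sqrt((16--10)^2 + (-4--14)^2) = 27.8568

27.8568


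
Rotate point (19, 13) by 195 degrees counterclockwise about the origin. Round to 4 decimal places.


x' = 19*cos(195) - 13*sin(195) = -14.9879
y' = 19*sin(195) + 13*cos(195) = -17.4746

(-14.9879, -17.4746)


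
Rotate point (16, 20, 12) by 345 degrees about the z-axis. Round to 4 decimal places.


x' = 16*cos(345) - 20*sin(345) = 20.6312
y' = 16*sin(345) + 20*cos(345) = 15.1774
z' = 12

(20.6312, 15.1774, 12)


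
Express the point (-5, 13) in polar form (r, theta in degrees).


r = sqrt((-5)^2 + 13^2) = 13.9284
theta = atan2(13, -5) = 111.0375 degrees

r = 13.9284, theta = 111.0375 degrees


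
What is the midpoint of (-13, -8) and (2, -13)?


Midpoint = ((-13+2)/2, (-8+-13)/2) = (-5.5, -10.5)

(-5.5, -10.5)


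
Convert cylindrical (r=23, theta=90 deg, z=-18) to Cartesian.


x = 23 * cos(90) = 0
y = 23 * sin(90) = 23
z = -18

(0, 23, -18)


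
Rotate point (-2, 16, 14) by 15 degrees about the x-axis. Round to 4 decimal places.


x' = -2
y' = 16*cos(15) - 14*sin(15) = 11.8313
z' = 16*sin(15) + 14*cos(15) = 17.6641

(-2, 11.8313, 17.6641)


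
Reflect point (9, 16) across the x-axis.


Reflection across x-axis: (x, y) -> (x, -y)
(9, 16) -> (9, -16)

(9, -16)


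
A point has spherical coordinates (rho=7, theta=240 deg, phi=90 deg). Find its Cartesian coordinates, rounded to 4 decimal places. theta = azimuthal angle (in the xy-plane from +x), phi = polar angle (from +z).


x = 7 * sin(90) * cos(240) = -3.5
y = 7 * sin(90) * sin(240) = -6.0622
z = 7 * cos(90) = 0

(-3.5, -6.0622, 0)


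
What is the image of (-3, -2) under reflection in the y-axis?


Reflection across y-axis: (x, y) -> (-x, y)
(-3, -2) -> (3, -2)

(3, -2)


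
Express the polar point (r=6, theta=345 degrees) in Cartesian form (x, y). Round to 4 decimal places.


x = 6 * cos(345) = 5.7956
y = 6 * sin(345) = -1.5529

(5.7956, -1.5529)


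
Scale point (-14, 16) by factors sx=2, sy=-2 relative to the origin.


Scaling: (x*sx, y*sy) = (-14*2, 16*-2) = (-28, -32)

(-28, -32)


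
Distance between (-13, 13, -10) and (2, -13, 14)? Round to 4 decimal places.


d = sqrt((2--13)^2 + (-13-13)^2 + (14--10)^2) = 38.4318

38.4318


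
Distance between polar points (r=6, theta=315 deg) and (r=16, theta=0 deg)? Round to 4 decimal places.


d = sqrt(r1^2 + r2^2 - 2*r1*r2*cos(t2-t1))
d = sqrt(6^2 + 16^2 - 2*6*16*cos(0-315)) = 12.4994

12.4994


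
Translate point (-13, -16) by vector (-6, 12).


Translation: (x+dx, y+dy) = (-13+-6, -16+12) = (-19, -4)

(-19, -4)


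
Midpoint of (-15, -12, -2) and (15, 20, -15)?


Midpoint = ((-15+15)/2, (-12+20)/2, (-2+-15)/2) = (0, 4, -8.5)

(0, 4, -8.5)


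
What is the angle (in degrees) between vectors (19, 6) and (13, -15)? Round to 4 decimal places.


dot = 19*13 + 6*-15 = 157
|u| = 19.9249, |v| = 19.8494
cos(angle) = 0.397
angle = 66.6112 degrees

66.6112 degrees


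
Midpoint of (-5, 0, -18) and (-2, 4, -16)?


Midpoint = ((-5+-2)/2, (0+4)/2, (-18+-16)/2) = (-3.5, 2, -17)

(-3.5, 2, -17)


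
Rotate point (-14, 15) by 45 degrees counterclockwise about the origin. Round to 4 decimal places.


x' = -14*cos(45) - 15*sin(45) = -20.5061
y' = -14*sin(45) + 15*cos(45) = 0.7071

(-20.5061, 0.7071)


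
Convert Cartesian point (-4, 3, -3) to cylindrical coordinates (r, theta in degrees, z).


r = sqrt((-4)^2 + 3^2) = 5
theta = atan2(3, -4) = 143.1301 deg
z = -3

r = 5, theta = 143.1301 deg, z = -3


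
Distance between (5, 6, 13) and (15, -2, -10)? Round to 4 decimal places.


d = sqrt((15-5)^2 + (-2-6)^2 + (-10-13)^2) = 26.3249

26.3249


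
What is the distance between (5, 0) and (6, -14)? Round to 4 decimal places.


d = sqrt((6-5)^2 + (-14-0)^2) = 14.0357

14.0357


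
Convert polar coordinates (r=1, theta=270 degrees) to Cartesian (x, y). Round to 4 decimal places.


x = 1 * cos(270) = 0
y = 1 * sin(270) = -1

(0, -1)


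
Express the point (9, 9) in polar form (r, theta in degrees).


r = sqrt(9^2 + 9^2) = 12.7279
theta = atan2(9, 9) = 45 degrees

r = 12.7279, theta = 45 degrees


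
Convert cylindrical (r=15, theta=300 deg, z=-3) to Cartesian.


x = 15 * cos(300) = 7.5
y = 15 * sin(300) = -12.9904
z = -3

(7.5, -12.9904, -3)


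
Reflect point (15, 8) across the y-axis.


Reflection across y-axis: (x, y) -> (-x, y)
(15, 8) -> (-15, 8)

(-15, 8)


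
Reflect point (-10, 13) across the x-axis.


Reflection across x-axis: (x, y) -> (x, -y)
(-10, 13) -> (-10, -13)

(-10, -13)


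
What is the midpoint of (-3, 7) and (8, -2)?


Midpoint = ((-3+8)/2, (7+-2)/2) = (2.5, 2.5)

(2.5, 2.5)


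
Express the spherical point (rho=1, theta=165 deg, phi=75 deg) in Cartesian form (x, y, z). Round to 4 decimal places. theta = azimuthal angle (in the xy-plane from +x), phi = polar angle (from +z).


x = 1 * sin(75) * cos(165) = -0.933
y = 1 * sin(75) * sin(165) = 0.25
z = 1 * cos(75) = 0.2588

(-0.933, 0.25, 0.2588)


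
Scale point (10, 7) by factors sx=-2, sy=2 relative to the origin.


Scaling: (x*sx, y*sy) = (10*-2, 7*2) = (-20, 14)

(-20, 14)


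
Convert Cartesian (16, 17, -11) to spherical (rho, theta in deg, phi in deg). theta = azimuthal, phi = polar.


rho = sqrt(16^2 + 17^2 + (-11)^2) = 25.807
theta = atan2(17, 16) = 46.7357 deg
phi = acos(-11/25.807) = 115.2293 deg

rho = 25.807, theta = 46.7357 deg, phi = 115.2293 deg


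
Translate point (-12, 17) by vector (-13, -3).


Translation: (x+dx, y+dy) = (-12+-13, 17+-3) = (-25, 14)

(-25, 14)


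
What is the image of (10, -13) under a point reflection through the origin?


Reflection through origin: (x, y) -> (-x, -y)
(10, -13) -> (-10, 13)

(-10, 13)


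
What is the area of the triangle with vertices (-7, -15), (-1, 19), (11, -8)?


Area = |x1(y2-y3) + x2(y3-y1) + x3(y1-y2)| / 2
= |-7*(19--8) + -1*(-8--15) + 11*(-15-19)| / 2
= 285

285


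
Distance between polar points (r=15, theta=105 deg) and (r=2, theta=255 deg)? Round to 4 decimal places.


d = sqrt(r1^2 + r2^2 - 2*r1*r2*cos(t2-t1))
d = sqrt(15^2 + 2^2 - 2*15*2*cos(255-105)) = 16.7619

16.7619


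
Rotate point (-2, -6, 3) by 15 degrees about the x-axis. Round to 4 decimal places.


x' = -2
y' = -6*cos(15) - 3*sin(15) = -6.572
z' = -6*sin(15) + 3*cos(15) = 1.3449

(-2, -6.572, 1.3449)


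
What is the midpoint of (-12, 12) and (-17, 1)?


Midpoint = ((-12+-17)/2, (12+1)/2) = (-14.5, 6.5)

(-14.5, 6.5)


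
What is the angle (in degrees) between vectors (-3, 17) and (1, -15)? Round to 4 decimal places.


dot = -3*1 + 17*-15 = -258
|u| = 17.2627, |v| = 15.0333
cos(angle) = -0.9942
angle = 173.8061 degrees

173.8061 degrees


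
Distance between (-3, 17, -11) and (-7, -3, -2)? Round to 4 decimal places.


d = sqrt((-7--3)^2 + (-3-17)^2 + (-2--11)^2) = 22.2935

22.2935


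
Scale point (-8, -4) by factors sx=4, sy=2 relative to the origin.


Scaling: (x*sx, y*sy) = (-8*4, -4*2) = (-32, -8)

(-32, -8)


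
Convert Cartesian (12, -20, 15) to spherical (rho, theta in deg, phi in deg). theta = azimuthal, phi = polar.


rho = sqrt(12^2 + (-20)^2 + 15^2) = 27.7308
theta = atan2(-20, 12) = 300.9638 deg
phi = acos(15/27.7308) = 57.2541 deg

rho = 27.7308, theta = 300.9638 deg, phi = 57.2541 deg


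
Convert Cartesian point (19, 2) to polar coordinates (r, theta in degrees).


r = sqrt(19^2 + 2^2) = 19.105
theta = atan2(2, 19) = 6.009 degrees

r = 19.105, theta = 6.009 degrees


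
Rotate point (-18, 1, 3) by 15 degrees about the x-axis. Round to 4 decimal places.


x' = -18
y' = 1*cos(15) - 3*sin(15) = 0.1895
z' = 1*sin(15) + 3*cos(15) = 3.1566

(-18, 0.1895, 3.1566)


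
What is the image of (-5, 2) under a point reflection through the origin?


Reflection through origin: (x, y) -> (-x, -y)
(-5, 2) -> (5, -2)

(5, -2)


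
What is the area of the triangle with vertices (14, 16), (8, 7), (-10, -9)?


Area = |x1(y2-y3) + x2(y3-y1) + x3(y1-y2)| / 2
= |14*(7--9) + 8*(-9-16) + -10*(16-7)| / 2
= 33

33


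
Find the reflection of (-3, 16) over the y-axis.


Reflection across y-axis: (x, y) -> (-x, y)
(-3, 16) -> (3, 16)

(3, 16)


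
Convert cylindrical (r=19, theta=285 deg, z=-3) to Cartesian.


x = 19 * cos(285) = 4.9176
y = 19 * sin(285) = -18.3526
z = -3

(4.9176, -18.3526, -3)


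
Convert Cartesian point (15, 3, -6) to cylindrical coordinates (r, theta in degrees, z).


r = sqrt(15^2 + 3^2) = 15.2971
theta = atan2(3, 15) = 11.3099 deg
z = -6

r = 15.2971, theta = 11.3099 deg, z = -6


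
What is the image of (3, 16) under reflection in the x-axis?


Reflection across x-axis: (x, y) -> (x, -y)
(3, 16) -> (3, -16)

(3, -16)


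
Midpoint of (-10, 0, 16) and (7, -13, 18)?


Midpoint = ((-10+7)/2, (0+-13)/2, (16+18)/2) = (-1.5, -6.5, 17)

(-1.5, -6.5, 17)


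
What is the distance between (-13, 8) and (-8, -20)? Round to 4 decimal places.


d = sqrt((-8--13)^2 + (-20-8)^2) = 28.4429

28.4429


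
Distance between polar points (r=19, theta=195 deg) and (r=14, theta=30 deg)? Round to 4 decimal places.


d = sqrt(r1^2 + r2^2 - 2*r1*r2*cos(t2-t1))
d = sqrt(19^2 + 14^2 - 2*19*14*cos(30-195)) = 32.7242

32.7242


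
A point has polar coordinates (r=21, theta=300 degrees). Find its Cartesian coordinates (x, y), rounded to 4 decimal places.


x = 21 * cos(300) = 10.5
y = 21 * sin(300) = -18.1865

(10.5, -18.1865)


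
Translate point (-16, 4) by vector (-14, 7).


Translation: (x+dx, y+dy) = (-16+-14, 4+7) = (-30, 11)

(-30, 11)


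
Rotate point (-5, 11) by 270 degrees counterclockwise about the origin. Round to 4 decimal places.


x' = -5*cos(270) - 11*sin(270) = 11
y' = -5*sin(270) + 11*cos(270) = 5

(11, 5)


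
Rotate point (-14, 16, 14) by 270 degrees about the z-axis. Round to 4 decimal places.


x' = -14*cos(270) - 16*sin(270) = 16
y' = -14*sin(270) + 16*cos(270) = 14
z' = 14

(16, 14, 14)


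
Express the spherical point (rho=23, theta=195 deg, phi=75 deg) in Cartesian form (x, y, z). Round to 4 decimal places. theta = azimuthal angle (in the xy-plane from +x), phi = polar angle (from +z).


x = 23 * sin(75) * cos(195) = -21.4593
y = 23 * sin(75) * sin(195) = -5.75
z = 23 * cos(75) = 5.9528

(-21.4593, -5.75, 5.9528)


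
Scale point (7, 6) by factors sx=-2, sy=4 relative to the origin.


Scaling: (x*sx, y*sy) = (7*-2, 6*4) = (-14, 24)

(-14, 24)


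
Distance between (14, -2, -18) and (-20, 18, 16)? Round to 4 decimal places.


d = sqrt((-20-14)^2 + (18--2)^2 + (16--18)^2) = 52.0769

52.0769


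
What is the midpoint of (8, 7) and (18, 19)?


Midpoint = ((8+18)/2, (7+19)/2) = (13, 13)

(13, 13)


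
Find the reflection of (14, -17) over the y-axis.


Reflection across y-axis: (x, y) -> (-x, y)
(14, -17) -> (-14, -17)

(-14, -17)


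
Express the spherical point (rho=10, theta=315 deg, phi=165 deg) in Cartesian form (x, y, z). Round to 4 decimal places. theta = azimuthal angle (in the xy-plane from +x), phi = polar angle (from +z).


x = 10 * sin(165) * cos(315) = 1.8301
y = 10 * sin(165) * sin(315) = -1.8301
z = 10 * cos(165) = -9.6593

(1.8301, -1.8301, -9.6593)


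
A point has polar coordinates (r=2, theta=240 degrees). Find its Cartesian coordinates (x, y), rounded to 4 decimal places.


x = 2 * cos(240) = -1
y = 2 * sin(240) = -1.7321

(-1, -1.7321)


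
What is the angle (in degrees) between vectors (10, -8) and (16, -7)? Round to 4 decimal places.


dot = 10*16 + -8*-7 = 216
|u| = 12.8062, |v| = 17.4642
cos(angle) = 0.9658
angle = 15.0304 degrees

15.0304 degrees


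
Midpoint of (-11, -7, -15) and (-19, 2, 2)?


Midpoint = ((-11+-19)/2, (-7+2)/2, (-15+2)/2) = (-15, -2.5, -6.5)

(-15, -2.5, -6.5)


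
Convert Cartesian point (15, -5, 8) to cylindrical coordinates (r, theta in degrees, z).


r = sqrt(15^2 + (-5)^2) = 15.8114
theta = atan2(-5, 15) = 341.5651 deg
z = 8

r = 15.8114, theta = 341.5651 deg, z = 8


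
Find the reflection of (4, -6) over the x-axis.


Reflection across x-axis: (x, y) -> (x, -y)
(4, -6) -> (4, 6)

(4, 6)


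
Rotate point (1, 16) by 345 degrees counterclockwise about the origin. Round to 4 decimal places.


x' = 1*cos(345) - 16*sin(345) = 5.107
y' = 1*sin(345) + 16*cos(345) = 15.196

(5.107, 15.196)


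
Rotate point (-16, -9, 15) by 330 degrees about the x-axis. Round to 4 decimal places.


x' = -16
y' = -9*cos(330) - 15*sin(330) = -0.2942
z' = -9*sin(330) + 15*cos(330) = 17.4904

(-16, -0.2942, 17.4904)


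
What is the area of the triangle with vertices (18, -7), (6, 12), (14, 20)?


Area = |x1(y2-y3) + x2(y3-y1) + x3(y1-y2)| / 2
= |18*(12-20) + 6*(20--7) + 14*(-7-12)| / 2
= 124

124


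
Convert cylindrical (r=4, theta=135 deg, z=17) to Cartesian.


x = 4 * cos(135) = -2.8284
y = 4 * sin(135) = 2.8284
z = 17

(-2.8284, 2.8284, 17)


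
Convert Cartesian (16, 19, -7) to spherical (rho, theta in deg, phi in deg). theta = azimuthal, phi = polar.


rho = sqrt(16^2 + 19^2 + (-7)^2) = 25.807
theta = atan2(19, 16) = 49.8991 deg
phi = acos(-7/25.807) = 105.7383 deg

rho = 25.807, theta = 49.8991 deg, phi = 105.7383 deg


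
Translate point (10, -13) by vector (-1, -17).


Translation: (x+dx, y+dy) = (10+-1, -13+-17) = (9, -30)

(9, -30)


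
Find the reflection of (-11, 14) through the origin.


Reflection through origin: (x, y) -> (-x, -y)
(-11, 14) -> (11, -14)

(11, -14)


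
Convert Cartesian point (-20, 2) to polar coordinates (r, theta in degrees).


r = sqrt((-20)^2 + 2^2) = 20.0998
theta = atan2(2, -20) = 174.2894 degrees

r = 20.0998, theta = 174.2894 degrees


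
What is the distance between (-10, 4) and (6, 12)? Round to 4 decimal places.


d = sqrt((6--10)^2 + (12-4)^2) = 17.8885

17.8885


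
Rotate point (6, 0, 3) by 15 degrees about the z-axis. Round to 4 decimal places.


x' = 6*cos(15) - 0*sin(15) = 5.7956
y' = 6*sin(15) + 0*cos(15) = 1.5529
z' = 3

(5.7956, 1.5529, 3)


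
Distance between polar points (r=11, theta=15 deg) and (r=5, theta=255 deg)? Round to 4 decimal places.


d = sqrt(r1^2 + r2^2 - 2*r1*r2*cos(t2-t1))
d = sqrt(11^2 + 5^2 - 2*11*5*cos(255-15)) = 14.1774

14.1774


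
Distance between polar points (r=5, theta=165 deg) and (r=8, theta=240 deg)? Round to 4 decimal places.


d = sqrt(r1^2 + r2^2 - 2*r1*r2*cos(t2-t1))
d = sqrt(5^2 + 8^2 - 2*5*8*cos(240-165)) = 8.264

8.264


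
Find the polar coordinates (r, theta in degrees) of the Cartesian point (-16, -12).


r = sqrt((-16)^2 + (-12)^2) = 20
theta = atan2(-12, -16) = 216.8699 degrees

r = 20, theta = 216.8699 degrees


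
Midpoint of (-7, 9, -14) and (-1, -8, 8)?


Midpoint = ((-7+-1)/2, (9+-8)/2, (-14+8)/2) = (-4, 0.5, -3)

(-4, 0.5, -3)


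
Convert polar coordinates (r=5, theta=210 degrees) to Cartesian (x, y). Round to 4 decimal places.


x = 5 * cos(210) = -4.3301
y = 5 * sin(210) = -2.5

(-4.3301, -2.5)


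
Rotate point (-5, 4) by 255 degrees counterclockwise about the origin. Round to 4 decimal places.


x' = -5*cos(255) - 4*sin(255) = 5.1578
y' = -5*sin(255) + 4*cos(255) = 3.7944

(5.1578, 3.7944)


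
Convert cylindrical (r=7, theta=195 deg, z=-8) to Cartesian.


x = 7 * cos(195) = -6.7615
y = 7 * sin(195) = -1.8117
z = -8

(-6.7615, -1.8117, -8)


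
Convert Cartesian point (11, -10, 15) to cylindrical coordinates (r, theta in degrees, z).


r = sqrt(11^2 + (-10)^2) = 14.8661
theta = atan2(-10, 11) = 317.7263 deg
z = 15

r = 14.8661, theta = 317.7263 deg, z = 15


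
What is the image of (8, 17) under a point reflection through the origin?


Reflection through origin: (x, y) -> (-x, -y)
(8, 17) -> (-8, -17)

(-8, -17)


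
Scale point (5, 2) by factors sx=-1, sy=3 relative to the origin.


Scaling: (x*sx, y*sy) = (5*-1, 2*3) = (-5, 6)

(-5, 6)


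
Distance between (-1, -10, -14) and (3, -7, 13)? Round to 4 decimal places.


d = sqrt((3--1)^2 + (-7--10)^2 + (13--14)^2) = 27.4591

27.4591


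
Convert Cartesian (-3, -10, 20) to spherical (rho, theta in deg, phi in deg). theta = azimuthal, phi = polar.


rho = sqrt((-3)^2 + (-10)^2 + 20^2) = 22.561
theta = atan2(-10, -3) = 253.3008 deg
phi = acos(20/22.561) = 27.5652 deg

rho = 22.561, theta = 253.3008 deg, phi = 27.5652 deg


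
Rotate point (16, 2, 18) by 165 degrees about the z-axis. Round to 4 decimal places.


x' = 16*cos(165) - 2*sin(165) = -15.9725
y' = 16*sin(165) + 2*cos(165) = 2.2093
z' = 18

(-15.9725, 2.2093, 18)


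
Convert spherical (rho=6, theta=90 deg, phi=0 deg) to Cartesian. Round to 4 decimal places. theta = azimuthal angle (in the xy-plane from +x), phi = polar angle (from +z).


x = 6 * sin(0) * cos(90) = 0
y = 6 * sin(0) * sin(90) = 0
z = 6 * cos(0) = 6

(0, 0, 6)


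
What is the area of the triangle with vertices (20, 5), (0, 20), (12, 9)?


Area = |x1(y2-y3) + x2(y3-y1) + x3(y1-y2)| / 2
= |20*(20-9) + 0*(9-5) + 12*(5-20)| / 2
= 20

20


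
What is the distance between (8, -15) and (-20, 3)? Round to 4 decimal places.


d = sqrt((-20-8)^2 + (3--15)^2) = 33.2866

33.2866


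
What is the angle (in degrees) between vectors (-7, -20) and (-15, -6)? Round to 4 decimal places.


dot = -7*-15 + -20*-6 = 225
|u| = 21.1896, |v| = 16.1555
cos(angle) = 0.6573
angle = 48.9085 degrees

48.9085 degrees


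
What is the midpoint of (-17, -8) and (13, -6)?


Midpoint = ((-17+13)/2, (-8+-6)/2) = (-2, -7)

(-2, -7)


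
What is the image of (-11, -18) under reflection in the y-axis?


Reflection across y-axis: (x, y) -> (-x, y)
(-11, -18) -> (11, -18)

(11, -18)


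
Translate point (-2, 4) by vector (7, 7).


Translation: (x+dx, y+dy) = (-2+7, 4+7) = (5, 11)

(5, 11)


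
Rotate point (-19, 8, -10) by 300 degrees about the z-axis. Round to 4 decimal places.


x' = -19*cos(300) - 8*sin(300) = -2.5718
y' = -19*sin(300) + 8*cos(300) = 20.4545
z' = -10

(-2.5718, 20.4545, -10)


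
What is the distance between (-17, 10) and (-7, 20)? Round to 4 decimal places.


d = sqrt((-7--17)^2 + (20-10)^2) = 14.1421

14.1421


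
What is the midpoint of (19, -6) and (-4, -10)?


Midpoint = ((19+-4)/2, (-6+-10)/2) = (7.5, -8)

(7.5, -8)


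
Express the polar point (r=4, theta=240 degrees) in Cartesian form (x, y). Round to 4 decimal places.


x = 4 * cos(240) = -2
y = 4 * sin(240) = -3.4641

(-2, -3.4641)


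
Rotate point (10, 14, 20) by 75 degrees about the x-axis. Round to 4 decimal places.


x' = 10
y' = 14*cos(75) - 20*sin(75) = -15.695
z' = 14*sin(75) + 20*cos(75) = 18.6993

(10, -15.695, 18.6993)


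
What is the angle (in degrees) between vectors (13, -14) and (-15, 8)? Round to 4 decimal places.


dot = 13*-15 + -14*8 = -307
|u| = 19.105, |v| = 17
cos(angle) = -0.9452
angle = 160.9514 degrees

160.9514 degrees


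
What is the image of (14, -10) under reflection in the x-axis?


Reflection across x-axis: (x, y) -> (x, -y)
(14, -10) -> (14, 10)

(14, 10)


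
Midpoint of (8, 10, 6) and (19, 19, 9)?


Midpoint = ((8+19)/2, (10+19)/2, (6+9)/2) = (13.5, 14.5, 7.5)

(13.5, 14.5, 7.5)


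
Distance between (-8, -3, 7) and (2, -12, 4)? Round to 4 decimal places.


d = sqrt((2--8)^2 + (-12--3)^2 + (4-7)^2) = 13.784

13.784


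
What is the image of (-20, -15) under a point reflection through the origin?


Reflection through origin: (x, y) -> (-x, -y)
(-20, -15) -> (20, 15)

(20, 15)


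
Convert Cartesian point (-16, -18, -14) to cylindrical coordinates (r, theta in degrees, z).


r = sqrt((-16)^2 + (-18)^2) = 24.0832
theta = atan2(-18, -16) = 228.3665 deg
z = -14

r = 24.0832, theta = 228.3665 deg, z = -14


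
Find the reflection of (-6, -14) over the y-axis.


Reflection across y-axis: (x, y) -> (-x, y)
(-6, -14) -> (6, -14)

(6, -14)


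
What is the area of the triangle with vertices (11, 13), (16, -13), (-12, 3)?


Area = |x1(y2-y3) + x2(y3-y1) + x3(y1-y2)| / 2
= |11*(-13-3) + 16*(3-13) + -12*(13--13)| / 2
= 324

324


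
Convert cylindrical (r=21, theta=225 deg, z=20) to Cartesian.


x = 21 * cos(225) = -14.8492
y = 21 * sin(225) = -14.8492
z = 20

(-14.8492, -14.8492, 20)


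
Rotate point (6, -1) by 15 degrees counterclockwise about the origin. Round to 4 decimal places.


x' = 6*cos(15) - -1*sin(15) = 6.0544
y' = 6*sin(15) + -1*cos(15) = 0.587

(6.0544, 0.587)


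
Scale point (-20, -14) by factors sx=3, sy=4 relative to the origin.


Scaling: (x*sx, y*sy) = (-20*3, -14*4) = (-60, -56)

(-60, -56)


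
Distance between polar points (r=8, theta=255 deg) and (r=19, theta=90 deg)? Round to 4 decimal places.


d = sqrt(r1^2 + r2^2 - 2*r1*r2*cos(t2-t1))
d = sqrt(8^2 + 19^2 - 2*8*19*cos(90-255)) = 26.8075

26.8075


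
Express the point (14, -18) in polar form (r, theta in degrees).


r = sqrt(14^2 + (-18)^2) = 22.8035
theta = atan2(-18, 14) = 307.875 degrees

r = 22.8035, theta = 307.875 degrees


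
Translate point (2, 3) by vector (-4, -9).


Translation: (x+dx, y+dy) = (2+-4, 3+-9) = (-2, -6)

(-2, -6)


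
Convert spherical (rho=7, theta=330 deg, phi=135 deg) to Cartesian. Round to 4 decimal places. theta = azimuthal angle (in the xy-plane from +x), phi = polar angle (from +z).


x = 7 * sin(135) * cos(330) = 4.2866
y = 7 * sin(135) * sin(330) = -2.4749
z = 7 * cos(135) = -4.9497

(4.2866, -2.4749, -4.9497)


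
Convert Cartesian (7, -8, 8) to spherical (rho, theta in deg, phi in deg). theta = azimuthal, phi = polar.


rho = sqrt(7^2 + (-8)^2 + 8^2) = 13.3041
theta = atan2(-8, 7) = 311.1859 deg
phi = acos(8/13.3041) = 53.0357 deg

rho = 13.3041, theta = 311.1859 deg, phi = 53.0357 deg


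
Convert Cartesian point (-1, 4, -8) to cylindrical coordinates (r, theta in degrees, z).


r = sqrt((-1)^2 + 4^2) = 4.1231
theta = atan2(4, -1) = 104.0362 deg
z = -8

r = 4.1231, theta = 104.0362 deg, z = -8


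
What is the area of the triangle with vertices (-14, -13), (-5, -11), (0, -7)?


Area = |x1(y2-y3) + x2(y3-y1) + x3(y1-y2)| / 2
= |-14*(-11--7) + -5*(-7--13) + 0*(-13--11)| / 2
= 13

13


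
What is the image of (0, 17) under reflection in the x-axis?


Reflection across x-axis: (x, y) -> (x, -y)
(0, 17) -> (0, -17)

(0, -17)


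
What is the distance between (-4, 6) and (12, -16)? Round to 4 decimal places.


d = sqrt((12--4)^2 + (-16-6)^2) = 27.2029

27.2029


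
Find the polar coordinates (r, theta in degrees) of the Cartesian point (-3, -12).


r = sqrt((-3)^2 + (-12)^2) = 12.3693
theta = atan2(-12, -3) = 255.9638 degrees

r = 12.3693, theta = 255.9638 degrees


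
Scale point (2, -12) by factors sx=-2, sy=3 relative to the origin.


Scaling: (x*sx, y*sy) = (2*-2, -12*3) = (-4, -36)

(-4, -36)


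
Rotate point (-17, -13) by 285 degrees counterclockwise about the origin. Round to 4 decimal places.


x' = -17*cos(285) - -13*sin(285) = -16.957
y' = -17*sin(285) + -13*cos(285) = 13.0561

(-16.957, 13.0561)


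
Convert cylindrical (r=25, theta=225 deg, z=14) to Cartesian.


x = 25 * cos(225) = -17.6777
y = 25 * sin(225) = -17.6777
z = 14

(-17.6777, -17.6777, 14)


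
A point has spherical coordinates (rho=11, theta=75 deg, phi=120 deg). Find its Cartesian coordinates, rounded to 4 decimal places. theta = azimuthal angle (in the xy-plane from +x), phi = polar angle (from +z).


x = 11 * sin(120) * cos(75) = 2.4656
y = 11 * sin(120) * sin(75) = 9.2017
z = 11 * cos(120) = -5.5

(2.4656, 9.2017, -5.5)


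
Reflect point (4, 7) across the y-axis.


Reflection across y-axis: (x, y) -> (-x, y)
(4, 7) -> (-4, 7)

(-4, 7)


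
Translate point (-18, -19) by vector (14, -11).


Translation: (x+dx, y+dy) = (-18+14, -19+-11) = (-4, -30)

(-4, -30)


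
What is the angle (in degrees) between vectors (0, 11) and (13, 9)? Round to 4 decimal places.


dot = 0*13 + 11*9 = 99
|u| = 11, |v| = 15.8114
cos(angle) = 0.5692
angle = 55.3048 degrees

55.3048 degrees


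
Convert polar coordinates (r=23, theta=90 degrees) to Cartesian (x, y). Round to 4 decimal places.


x = 23 * cos(90) = 0
y = 23 * sin(90) = 23

(0, 23)


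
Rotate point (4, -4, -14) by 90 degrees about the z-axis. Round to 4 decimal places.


x' = 4*cos(90) - -4*sin(90) = 4
y' = 4*sin(90) + -4*cos(90) = 4
z' = -14

(4, 4, -14)


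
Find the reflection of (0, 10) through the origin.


Reflection through origin: (x, y) -> (-x, -y)
(0, 10) -> (0, -10)

(0, -10)


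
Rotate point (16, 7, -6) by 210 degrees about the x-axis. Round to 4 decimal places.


x' = 16
y' = 7*cos(210) - -6*sin(210) = -9.0622
z' = 7*sin(210) + -6*cos(210) = 1.6962

(16, -9.0622, 1.6962)


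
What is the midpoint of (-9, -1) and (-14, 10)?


Midpoint = ((-9+-14)/2, (-1+10)/2) = (-11.5, 4.5)

(-11.5, 4.5)


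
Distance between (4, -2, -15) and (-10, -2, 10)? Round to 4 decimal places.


d = sqrt((-10-4)^2 + (-2--2)^2 + (10--15)^2) = 28.6531

28.6531


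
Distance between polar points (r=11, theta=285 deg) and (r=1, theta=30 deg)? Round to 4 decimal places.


d = sqrt(r1^2 + r2^2 - 2*r1*r2*cos(t2-t1))
d = sqrt(11^2 + 1^2 - 2*11*1*cos(30-285)) = 11.3002

11.3002


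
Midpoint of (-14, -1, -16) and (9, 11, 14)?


Midpoint = ((-14+9)/2, (-1+11)/2, (-16+14)/2) = (-2.5, 5, -1)

(-2.5, 5, -1)


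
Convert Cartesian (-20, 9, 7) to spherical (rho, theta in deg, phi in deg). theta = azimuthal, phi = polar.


rho = sqrt((-20)^2 + 9^2 + 7^2) = 23.0217
theta = atan2(9, -20) = 155.7723 deg
phi = acos(7/23.0217) = 72.2983 deg

rho = 23.0217, theta = 155.7723 deg, phi = 72.2983 deg


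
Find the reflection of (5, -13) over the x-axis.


Reflection across x-axis: (x, y) -> (x, -y)
(5, -13) -> (5, 13)

(5, 13)


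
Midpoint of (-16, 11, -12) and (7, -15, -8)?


Midpoint = ((-16+7)/2, (11+-15)/2, (-12+-8)/2) = (-4.5, -2, -10)

(-4.5, -2, -10)


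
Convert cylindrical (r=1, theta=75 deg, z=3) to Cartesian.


x = 1 * cos(75) = 0.2588
y = 1 * sin(75) = 0.9659
z = 3

(0.2588, 0.9659, 3)


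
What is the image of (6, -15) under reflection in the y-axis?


Reflection across y-axis: (x, y) -> (-x, y)
(6, -15) -> (-6, -15)

(-6, -15)


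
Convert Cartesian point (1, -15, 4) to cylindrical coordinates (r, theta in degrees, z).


r = sqrt(1^2 + (-15)^2) = 15.0333
theta = atan2(-15, 1) = 273.8141 deg
z = 4

r = 15.0333, theta = 273.8141 deg, z = 4


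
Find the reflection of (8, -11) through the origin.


Reflection through origin: (x, y) -> (-x, -y)
(8, -11) -> (-8, 11)

(-8, 11)


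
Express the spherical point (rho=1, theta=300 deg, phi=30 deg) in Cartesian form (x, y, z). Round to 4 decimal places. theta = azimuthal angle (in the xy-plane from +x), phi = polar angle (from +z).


x = 1 * sin(30) * cos(300) = 0.25
y = 1 * sin(30) * sin(300) = -0.433
z = 1 * cos(30) = 0.866

(0.25, -0.433, 0.866)


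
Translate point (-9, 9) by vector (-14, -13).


Translation: (x+dx, y+dy) = (-9+-14, 9+-13) = (-23, -4)

(-23, -4)


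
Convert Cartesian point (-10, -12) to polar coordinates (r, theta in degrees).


r = sqrt((-10)^2 + (-12)^2) = 15.6205
theta = atan2(-12, -10) = 230.1944 degrees

r = 15.6205, theta = 230.1944 degrees


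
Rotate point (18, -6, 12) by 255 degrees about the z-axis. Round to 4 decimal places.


x' = 18*cos(255) - -6*sin(255) = -10.4543
y' = 18*sin(255) + -6*cos(255) = -15.8338
z' = 12

(-10.4543, -15.8338, 12)


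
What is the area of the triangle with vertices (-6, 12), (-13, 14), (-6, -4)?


Area = |x1(y2-y3) + x2(y3-y1) + x3(y1-y2)| / 2
= |-6*(14--4) + -13*(-4-12) + -6*(12-14)| / 2
= 56

56


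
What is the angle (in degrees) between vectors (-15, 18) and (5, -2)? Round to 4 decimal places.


dot = -15*5 + 18*-2 = -111
|u| = 23.4307, |v| = 5.3852
cos(angle) = -0.8797
angle = 151.607 degrees

151.607 degrees


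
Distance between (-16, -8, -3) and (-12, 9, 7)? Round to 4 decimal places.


d = sqrt((-12--16)^2 + (9--8)^2 + (7--3)^2) = 20.1246

20.1246


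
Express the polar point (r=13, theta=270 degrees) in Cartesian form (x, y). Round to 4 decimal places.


x = 13 * cos(270) = 0
y = 13 * sin(270) = -13

(0, -13)


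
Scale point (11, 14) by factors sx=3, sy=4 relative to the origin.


Scaling: (x*sx, y*sy) = (11*3, 14*4) = (33, 56)

(33, 56)


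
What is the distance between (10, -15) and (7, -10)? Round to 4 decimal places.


d = sqrt((7-10)^2 + (-10--15)^2) = 5.831

5.831
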